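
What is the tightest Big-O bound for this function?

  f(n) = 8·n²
O(n²)

The dominant term in 8·n² is 8·n², which is Θ(n²).
Constants are absorbed, so the tightest bound is O(n²).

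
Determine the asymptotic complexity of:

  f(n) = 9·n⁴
O(n⁴)

The dominant term in 9·n⁴ is 9·n⁴, which is Θ(n⁴).
Constants are absorbed, so the tightest bound is O(n⁴).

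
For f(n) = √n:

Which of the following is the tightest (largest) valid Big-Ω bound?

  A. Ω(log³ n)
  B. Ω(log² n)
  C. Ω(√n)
C

f(n) = √n is Ω(√n).
All listed options are valid Big-Ω bounds (lower bounds),
but Ω(√n) is the tightest (largest valid bound).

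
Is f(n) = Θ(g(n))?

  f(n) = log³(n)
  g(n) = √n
False

f(n) = log³(n) is O(log³ n), and g(n) = √n is O(√n).
Since they have different growth rates, f(n) = Θ(g(n)) is false.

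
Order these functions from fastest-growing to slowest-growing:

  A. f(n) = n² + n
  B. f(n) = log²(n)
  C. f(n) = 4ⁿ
C > A > B

Comparing growth rates:
C = 4ⁿ is O(4ⁿ)
A = n² + n is O(n²)
B = log²(n) is O(log² n)

Therefore, the order from fastest to slowest is: C > A > B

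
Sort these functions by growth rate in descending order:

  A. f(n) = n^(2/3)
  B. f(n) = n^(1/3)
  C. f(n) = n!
C > A > B

Comparing growth rates:
C = n! is O(n!)
A = n^(2/3) is O(n^(2/3))
B = n^(1/3) is O(n^(1/3))

Therefore, the order from fastest to slowest is: C > A > B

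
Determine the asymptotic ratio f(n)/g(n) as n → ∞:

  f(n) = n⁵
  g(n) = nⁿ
0

Since n⁵ (O(n⁵)) grows slower than nⁿ (O(nⁿ)),
the ratio f(n)/g(n) → 0 as n → ∞.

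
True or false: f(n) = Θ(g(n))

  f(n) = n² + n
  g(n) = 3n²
True

f(n) = n² + n and g(n) = 3n² are both O(n²).
Since they have the same asymptotic growth rate, f(n) = Θ(g(n)) is true.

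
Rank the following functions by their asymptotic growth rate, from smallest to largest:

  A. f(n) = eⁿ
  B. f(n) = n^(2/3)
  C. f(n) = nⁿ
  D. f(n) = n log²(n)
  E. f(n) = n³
B < D < E < A < C

Comparing growth rates:
B = n^(2/3) is O(n^(2/3))
D = n log²(n) is O(n log² n)
E = n³ is O(n³)
A = eⁿ is O(eⁿ)
C = nⁿ is O(nⁿ)

Therefore, the order from slowest to fastest is: B < D < E < A < C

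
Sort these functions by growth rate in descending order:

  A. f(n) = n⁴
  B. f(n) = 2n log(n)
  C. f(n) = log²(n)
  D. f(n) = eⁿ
D > A > B > C

Comparing growth rates:
D = eⁿ is O(eⁿ)
A = n⁴ is O(n⁴)
B = 2n log(n) is O(n log n)
C = log²(n) is O(log² n)

Therefore, the order from fastest to slowest is: D > A > B > C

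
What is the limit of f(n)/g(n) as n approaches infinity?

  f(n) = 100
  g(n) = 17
100/17

Since 100 and 17 have the same growth rate (O(1)),
the ratio converges to a constant: 100/17.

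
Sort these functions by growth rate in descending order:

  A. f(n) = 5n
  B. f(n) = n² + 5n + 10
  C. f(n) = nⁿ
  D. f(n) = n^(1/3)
C > B > A > D

Comparing growth rates:
C = nⁿ is O(nⁿ)
B = n² + 5n + 10 is O(n²)
A = 5n is O(n)
D = n^(1/3) is O(n^(1/3))

Therefore, the order from fastest to slowest is: C > B > A > D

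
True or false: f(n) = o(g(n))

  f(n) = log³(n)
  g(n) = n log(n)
True

f(n) = log³(n) is O(log³ n), and g(n) = n log(n) is O(n log n).
Since O(log³ n) grows strictly slower than O(n log n), f(n) = o(g(n)) is true.
This means lim(n→∞) f(n)/g(n) = 0.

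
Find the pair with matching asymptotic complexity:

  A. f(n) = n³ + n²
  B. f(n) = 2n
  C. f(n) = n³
A and C

Examining each function:
  A. n³ + n² is O(n³)
  B. 2n is O(n)
  C. n³ is O(n³)

Functions A and C both have the same complexity class.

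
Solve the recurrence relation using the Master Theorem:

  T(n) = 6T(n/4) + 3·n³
Θ(n³)

Master Theorem: a = 6, b = 4, f(n) = 3·n³.
Compute the critical exponent d = log₄(6) = 1.292.
Compare f(n) = Θ(n³) against n^d:
  k = 3 > d = 1.292, so f(n) = Ω(n^(d+ε)) — Case 3.
  Regularity: a·(n/b)^3/n^3 = a/b^3 = 6/64 < 1 ✓.
  The top-level work dominates: T(n) = Θ(f(n)) = Θ(n³).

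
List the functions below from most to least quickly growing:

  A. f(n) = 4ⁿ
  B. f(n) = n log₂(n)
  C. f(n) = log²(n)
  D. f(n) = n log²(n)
A > D > B > C

Comparing growth rates:
A = 4ⁿ is O(4ⁿ)
D = n log²(n) is O(n log² n)
B = n log₂(n) is O(n log n)
C = log²(n) is O(log² n)

Therefore, the order from fastest to slowest is: A > D > B > C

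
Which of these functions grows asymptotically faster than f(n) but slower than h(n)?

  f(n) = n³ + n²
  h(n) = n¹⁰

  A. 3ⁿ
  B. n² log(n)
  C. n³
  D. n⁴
D

We need g(n) with n³ + n² = o(g(n)) and g(n) = o(n¹⁰), i.e. O(n³) ≺ g ≺ O(n¹⁰).
Check each option:
  A. 3ⁿ — O(3ⁿ) does not grow strictly slower than h(n)
  B. n² log(n) — O(n² log n) does not grow strictly faster than f(n)
  C. n³ — O(n³) does not grow strictly faster than f(n)
  D. n⁴ — O(n⁴) is strictly between O(n³) and O(n¹⁰) ✓

Only option D (n⁴) lies strictly between.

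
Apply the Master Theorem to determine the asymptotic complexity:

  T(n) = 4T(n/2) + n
Θ(n²)

Master Theorem: a = 4, b = 2, f(n) = n.
Compute the critical exponent d = log₂(4) = 2.
Compare f(n) = Θ(n) against n^d:
  k = 1 < d = 2, so f(n) = O(n^(d-ε)) — Case 1.
  The recursion cost dominates: T(n) = Θ(n^d) = Θ(n²).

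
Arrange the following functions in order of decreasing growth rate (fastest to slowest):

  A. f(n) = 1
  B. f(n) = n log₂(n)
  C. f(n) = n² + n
C > B > A

Comparing growth rates:
C = n² + n is O(n²)
B = n log₂(n) is O(n log n)
A = 1 is O(1)

Therefore, the order from fastest to slowest is: C > B > A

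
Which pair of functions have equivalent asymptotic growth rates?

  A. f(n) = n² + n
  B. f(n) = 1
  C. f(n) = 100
B and C

Examining each function:
  A. n² + n is O(n²)
  B. 1 is O(1)
  C. 100 is O(1)

Functions B and C both have the same complexity class.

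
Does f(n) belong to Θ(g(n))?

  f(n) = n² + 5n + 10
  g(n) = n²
True

f(n) = n² + 5n + 10 and g(n) = n² are both O(n²).
Since they have the same asymptotic growth rate, f(n) = Θ(g(n)) is true.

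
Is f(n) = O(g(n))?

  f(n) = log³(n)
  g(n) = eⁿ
True

f(n) = log³(n) is O(log³ n), and g(n) = eⁿ is O(eⁿ).
Since O(log³ n) ⊆ O(eⁿ) (f grows no faster than g), f(n) = O(g(n)) is true.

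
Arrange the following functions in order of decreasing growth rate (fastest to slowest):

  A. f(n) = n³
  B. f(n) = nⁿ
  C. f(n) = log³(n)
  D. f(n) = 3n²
B > A > D > C

Comparing growth rates:
B = nⁿ is O(nⁿ)
A = n³ is O(n³)
D = 3n² is O(n²)
C = log³(n) is O(log³ n)

Therefore, the order from fastest to slowest is: B > A > D > C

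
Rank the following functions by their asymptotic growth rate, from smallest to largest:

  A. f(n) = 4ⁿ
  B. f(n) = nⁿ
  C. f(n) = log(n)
C < A < B

Comparing growth rates:
C = log(n) is O(log n)
A = 4ⁿ is O(4ⁿ)
B = nⁿ is O(nⁿ)

Therefore, the order from slowest to fastest is: C < A < B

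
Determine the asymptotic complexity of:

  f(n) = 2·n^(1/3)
O(n^(1/3))

The dominant term in 2·n^(1/3) is 2·n^(1/3), which is Θ(n^(1/3)).
Constants are absorbed, so the tightest bound is O(n^(1/3)).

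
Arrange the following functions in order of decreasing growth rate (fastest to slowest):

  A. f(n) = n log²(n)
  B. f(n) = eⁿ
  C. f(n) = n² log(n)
B > C > A

Comparing growth rates:
B = eⁿ is O(eⁿ)
C = n² log(n) is O(n² log n)
A = n log²(n) is O(n log² n)

Therefore, the order from fastest to slowest is: B > C > A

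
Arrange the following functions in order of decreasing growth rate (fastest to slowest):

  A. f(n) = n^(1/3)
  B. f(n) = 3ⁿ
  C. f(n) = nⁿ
C > B > A

Comparing growth rates:
C = nⁿ is O(nⁿ)
B = 3ⁿ is O(3ⁿ)
A = n^(1/3) is O(n^(1/3))

Therefore, the order from fastest to slowest is: C > B > A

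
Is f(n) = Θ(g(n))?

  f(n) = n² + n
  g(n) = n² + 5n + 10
True

f(n) = n² + n and g(n) = n² + 5n + 10 are both O(n²).
Since they have the same asymptotic growth rate, f(n) = Θ(g(n)) is true.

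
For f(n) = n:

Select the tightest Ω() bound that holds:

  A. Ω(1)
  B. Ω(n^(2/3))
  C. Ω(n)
C

f(n) = n is Ω(n).
All listed options are valid Big-Ω bounds (lower bounds),
but Ω(n) is the tightest (largest valid bound).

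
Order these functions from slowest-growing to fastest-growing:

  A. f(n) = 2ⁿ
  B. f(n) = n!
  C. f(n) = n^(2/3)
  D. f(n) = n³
C < D < A < B

Comparing growth rates:
C = n^(2/3) is O(n^(2/3))
D = n³ is O(n³)
A = 2ⁿ is O(2ⁿ)
B = n! is O(n!)

Therefore, the order from slowest to fastest is: C < D < A < B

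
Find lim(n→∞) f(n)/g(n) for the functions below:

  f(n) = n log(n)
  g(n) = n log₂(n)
log(2)

Since n log(n) and n log₂(n) have the same growth rate (O(n log n)),
the ratio converges to a constant: log(2).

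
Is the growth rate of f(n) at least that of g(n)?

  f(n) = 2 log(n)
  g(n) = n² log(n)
False

f(n) = 2 log(n) is O(log n), and g(n) = n² log(n) is O(n² log n).
Since O(log n) grows slower than O(n² log n), f(n) = Ω(g(n)) is false.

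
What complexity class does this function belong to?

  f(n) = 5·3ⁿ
O(3ⁿ)

The dominant term in 5·3ⁿ is 5·3ⁿ, which is Θ(3ⁿ).
Constants are absorbed, so the tightest bound is O(3ⁿ).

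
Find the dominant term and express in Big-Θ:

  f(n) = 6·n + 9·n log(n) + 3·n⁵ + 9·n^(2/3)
Θ(n⁵)

Order the terms by growth rate: 9·n^(2/3) ≺ 6·n ≺ 9·n log(n) ≺ 3·n⁵.
The fastest-growing term 3·n⁵ dominates as n → ∞; dropping its constant factor gives Θ(n⁵).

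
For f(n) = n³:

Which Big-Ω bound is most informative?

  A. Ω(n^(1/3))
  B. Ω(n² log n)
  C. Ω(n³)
C

f(n) = n³ is Ω(n³).
All listed options are valid Big-Ω bounds (lower bounds),
but Ω(n³) is the tightest (largest valid bound).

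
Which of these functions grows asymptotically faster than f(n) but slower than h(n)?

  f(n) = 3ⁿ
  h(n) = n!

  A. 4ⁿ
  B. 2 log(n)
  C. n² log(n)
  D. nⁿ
A

We need g(n) with 3ⁿ = o(g(n)) and g(n) = o(n!), i.e. O(3ⁿ) ≺ g ≺ O(n!).
Check each option:
  A. 4ⁿ — O(4ⁿ) is strictly between O(3ⁿ) and O(n!) ✓
  B. 2 log(n) — O(log n) does not grow strictly faster than f(n)
  C. n² log(n) — O(n² log n) does not grow strictly faster than f(n)
  D. nⁿ — O(nⁿ) does not grow strictly slower than h(n)

Only option A (4ⁿ) lies strictly between.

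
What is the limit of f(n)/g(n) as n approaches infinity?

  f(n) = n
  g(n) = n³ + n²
0

Since n (O(n)) grows slower than n³ + n² (O(n³)),
the ratio f(n)/g(n) → 0 as n → ∞.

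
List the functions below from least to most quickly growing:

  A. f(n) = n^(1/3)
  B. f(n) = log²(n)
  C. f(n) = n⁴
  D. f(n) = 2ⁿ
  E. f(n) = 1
E < B < A < C < D

Comparing growth rates:
E = 1 is O(1)
B = log²(n) is O(log² n)
A = n^(1/3) is O(n^(1/3))
C = n⁴ is O(n⁴)
D = 2ⁿ is O(2ⁿ)

Therefore, the order from slowest to fastest is: E < B < A < C < D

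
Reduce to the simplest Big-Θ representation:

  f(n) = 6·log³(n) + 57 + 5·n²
Θ(n²)

Order the terms by growth rate: 57 ≺ 6·log³(n) ≺ 5·n².
The fastest-growing term 5·n² dominates as n → ∞; dropping its constant factor gives Θ(n²).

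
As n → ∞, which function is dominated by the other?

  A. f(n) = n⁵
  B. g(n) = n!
A

f(n) = n⁵ is O(n⁵), while g(n) = n! is O(n!).
Since O(n⁵) grows slower than O(n!), f(n) is dominated.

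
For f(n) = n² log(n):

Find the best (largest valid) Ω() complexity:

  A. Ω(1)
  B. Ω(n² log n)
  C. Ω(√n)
B

f(n) = n² log(n) is Ω(n² log n).
All listed options are valid Big-Ω bounds (lower bounds),
but Ω(n² log n) is the tightest (largest valid bound).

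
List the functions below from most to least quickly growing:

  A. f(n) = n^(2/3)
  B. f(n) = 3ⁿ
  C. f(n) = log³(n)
B > A > C

Comparing growth rates:
B = 3ⁿ is O(3ⁿ)
A = n^(2/3) is O(n^(2/3))
C = log³(n) is O(log³ n)

Therefore, the order from fastest to slowest is: B > A > C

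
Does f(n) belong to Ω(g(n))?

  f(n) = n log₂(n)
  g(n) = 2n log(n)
True

f(n) = n log₂(n) and g(n) = 2n log(n) are both O(n log n).
Big-Ω permits equal growth rates (f ≥ c·g for some c > 0), so f(n) = Ω(g(n)) is true.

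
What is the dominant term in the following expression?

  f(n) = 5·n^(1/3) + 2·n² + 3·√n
2·n²

Looking at each term:
  - 5·n^(1/3) is O(n^(1/3))
  - 2·n² is O(n²)
  - 3·√n is O(√n)

The term 2·n² (O(n²)) grows fastest and dominates all others.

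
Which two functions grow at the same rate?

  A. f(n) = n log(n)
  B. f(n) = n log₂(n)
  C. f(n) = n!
A and B

Examining each function:
  A. n log(n) is O(n log n)
  B. n log₂(n) is O(n log n)
  C. n! is O(n!)

Functions A and B both have the same complexity class.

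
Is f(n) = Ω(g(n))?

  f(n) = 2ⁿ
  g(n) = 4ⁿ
False

f(n) = 2ⁿ is O(2ⁿ), and g(n) = 4ⁿ is O(4ⁿ).
Since O(2ⁿ) grows slower than O(4ⁿ), f(n) = Ω(g(n)) is false.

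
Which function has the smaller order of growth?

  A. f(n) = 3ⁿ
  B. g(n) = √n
B

f(n) = 3ⁿ is O(3ⁿ), while g(n) = √n is O(√n).
Since O(√n) grows slower than O(3ⁿ), g(n) is dominated.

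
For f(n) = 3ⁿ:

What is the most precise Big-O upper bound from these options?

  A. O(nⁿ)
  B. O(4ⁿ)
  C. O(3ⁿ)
C

f(n) = 3ⁿ is O(3ⁿ).
All listed options are valid Big-O bounds (upper bounds),
but O(3ⁿ) is the tightest (smallest valid bound).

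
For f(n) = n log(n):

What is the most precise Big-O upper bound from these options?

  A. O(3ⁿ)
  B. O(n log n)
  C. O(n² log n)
B

f(n) = n log(n) is O(n log n).
All listed options are valid Big-O bounds (upper bounds),
but O(n log n) is the tightest (smallest valid bound).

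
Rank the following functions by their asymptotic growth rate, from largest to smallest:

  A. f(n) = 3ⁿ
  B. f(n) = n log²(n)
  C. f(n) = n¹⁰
A > C > B

Comparing growth rates:
A = 3ⁿ is O(3ⁿ)
C = n¹⁰ is O(n¹⁰)
B = n log²(n) is O(n log² n)

Therefore, the order from fastest to slowest is: A > C > B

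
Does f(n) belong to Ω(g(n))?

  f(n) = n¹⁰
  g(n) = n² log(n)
True

f(n) = n¹⁰ is O(n¹⁰), and g(n) = n² log(n) is O(n² log n).
Since O(n¹⁰) grows at least as fast as O(n² log n), f(n) = Ω(g(n)) is true.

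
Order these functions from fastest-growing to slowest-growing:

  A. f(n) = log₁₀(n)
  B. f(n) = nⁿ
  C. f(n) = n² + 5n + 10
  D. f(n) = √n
B > C > D > A

Comparing growth rates:
B = nⁿ is O(nⁿ)
C = n² + 5n + 10 is O(n²)
D = √n is O(√n)
A = log₁₀(n) is O(log n)

Therefore, the order from fastest to slowest is: B > C > D > A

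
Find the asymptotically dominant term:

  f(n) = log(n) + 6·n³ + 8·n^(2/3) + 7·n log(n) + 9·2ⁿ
9·2ⁿ

Looking at each term:
  - log(n) is O(log n)
  - 6·n³ is O(n³)
  - 8·n^(2/3) is O(n^(2/3))
  - 7·n log(n) is O(n log n)
  - 9·2ⁿ is O(2ⁿ)

The term 9·2ⁿ (O(2ⁿ)) grows fastest and dominates all others.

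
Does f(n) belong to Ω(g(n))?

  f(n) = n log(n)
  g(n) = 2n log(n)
True

f(n) = n log(n) and g(n) = 2n log(n) are both O(n log n).
Big-Ω permits equal growth rates (f ≥ c·g for some c > 0), so f(n) = Ω(g(n)) is true.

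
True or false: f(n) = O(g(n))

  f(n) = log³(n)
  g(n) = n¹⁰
True

f(n) = log³(n) is O(log³ n), and g(n) = n¹⁰ is O(n¹⁰).
Since O(log³ n) ⊆ O(n¹⁰) (f grows no faster than g), f(n) = O(g(n)) is true.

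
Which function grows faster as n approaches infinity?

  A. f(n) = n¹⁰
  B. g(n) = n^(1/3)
A

f(n) = n¹⁰ is O(n¹⁰), while g(n) = n^(1/3) is O(n^(1/3)).
Since O(n¹⁰) grows faster than O(n^(1/3)), f(n) dominates.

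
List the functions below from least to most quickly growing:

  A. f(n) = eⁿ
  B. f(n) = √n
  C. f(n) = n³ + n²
B < C < A

Comparing growth rates:
B = √n is O(√n)
C = n³ + n² is O(n³)
A = eⁿ is O(eⁿ)

Therefore, the order from slowest to fastest is: B < C < A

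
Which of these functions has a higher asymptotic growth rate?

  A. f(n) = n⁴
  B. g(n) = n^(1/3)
A

f(n) = n⁴ is O(n⁴), while g(n) = n^(1/3) is O(n^(1/3)).
Since O(n⁴) grows faster than O(n^(1/3)), f(n) dominates.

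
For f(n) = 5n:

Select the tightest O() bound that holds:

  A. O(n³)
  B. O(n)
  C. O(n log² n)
B

f(n) = 5n is O(n).
All listed options are valid Big-O bounds (upper bounds),
but O(n) is the tightest (smallest valid bound).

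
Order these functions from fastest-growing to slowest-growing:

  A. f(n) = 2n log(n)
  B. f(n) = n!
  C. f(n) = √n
B > A > C

Comparing growth rates:
B = n! is O(n!)
A = 2n log(n) is O(n log n)
C = √n is O(√n)

Therefore, the order from fastest to slowest is: B > A > C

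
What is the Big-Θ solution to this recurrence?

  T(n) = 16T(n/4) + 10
Θ(n²)

Master Theorem: a = 16, b = 4, f(n) = 10.
Compute the critical exponent d = log₄(16) = 2.
Compare f(n) = Θ(1) against n^d:
  k = 0 < d = 2, so f(n) = O(n^(d-ε)) — Case 1.
  The recursion cost dominates: T(n) = Θ(n^d) = Θ(n²).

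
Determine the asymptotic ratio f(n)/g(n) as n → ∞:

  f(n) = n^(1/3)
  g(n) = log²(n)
∞

Since n^(1/3) (O(n^(1/3))) grows faster than log²(n) (O(log² n)),
the ratio f(n)/g(n) → ∞ as n → ∞.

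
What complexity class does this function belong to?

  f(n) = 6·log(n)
O(log n)

The dominant term in 6·log(n) is 6·log(n), which is Θ(log n).
Constants are absorbed, so the tightest bound is O(log n).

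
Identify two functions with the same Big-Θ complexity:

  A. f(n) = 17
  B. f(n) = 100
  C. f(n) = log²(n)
A and B

Examining each function:
  A. 17 is O(1)
  B. 100 is O(1)
  C. log²(n) is O(log² n)

Functions A and B both have the same complexity class.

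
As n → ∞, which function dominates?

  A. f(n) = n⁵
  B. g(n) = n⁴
A

f(n) = n⁵ is O(n⁵), while g(n) = n⁴ is O(n⁴).
Since O(n⁵) grows faster than O(n⁴), f(n) dominates.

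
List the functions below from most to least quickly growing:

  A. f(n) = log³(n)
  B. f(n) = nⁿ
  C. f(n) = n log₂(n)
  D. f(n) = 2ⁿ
B > D > C > A

Comparing growth rates:
B = nⁿ is O(nⁿ)
D = 2ⁿ is O(2ⁿ)
C = n log₂(n) is O(n log n)
A = log³(n) is O(log³ n)

Therefore, the order from fastest to slowest is: B > D > C > A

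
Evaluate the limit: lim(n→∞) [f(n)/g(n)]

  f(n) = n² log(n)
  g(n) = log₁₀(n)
∞

Since n² log(n) (O(n² log n)) grows faster than log₁₀(n) (O(log n)),
the ratio f(n)/g(n) → ∞ as n → ∞.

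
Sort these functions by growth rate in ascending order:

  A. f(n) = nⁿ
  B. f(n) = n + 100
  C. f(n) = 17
C < B < A

Comparing growth rates:
C = 17 is O(1)
B = n + 100 is O(n)
A = nⁿ is O(nⁿ)

Therefore, the order from slowest to fastest is: C < B < A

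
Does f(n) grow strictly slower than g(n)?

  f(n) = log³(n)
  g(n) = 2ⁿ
True

f(n) = log³(n) is O(log³ n), and g(n) = 2ⁿ is O(2ⁿ).
Since O(log³ n) grows strictly slower than O(2ⁿ), f(n) = o(g(n)) is true.
This means lim(n→∞) f(n)/g(n) = 0.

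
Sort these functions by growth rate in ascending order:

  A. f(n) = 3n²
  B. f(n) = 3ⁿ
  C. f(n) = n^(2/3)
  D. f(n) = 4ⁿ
C < A < B < D

Comparing growth rates:
C = n^(2/3) is O(n^(2/3))
A = 3n² is O(n²)
B = 3ⁿ is O(3ⁿ)
D = 4ⁿ is O(4ⁿ)

Therefore, the order from slowest to fastest is: C < A < B < D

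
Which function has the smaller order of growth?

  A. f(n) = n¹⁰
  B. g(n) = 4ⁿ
A

f(n) = n¹⁰ is O(n¹⁰), while g(n) = 4ⁿ is O(4ⁿ).
Since O(n¹⁰) grows slower than O(4ⁿ), f(n) is dominated.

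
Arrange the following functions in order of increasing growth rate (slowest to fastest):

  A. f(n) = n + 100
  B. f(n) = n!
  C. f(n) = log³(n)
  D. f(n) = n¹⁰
C < A < D < B

Comparing growth rates:
C = log³(n) is O(log³ n)
A = n + 100 is O(n)
D = n¹⁰ is O(n¹⁰)
B = n! is O(n!)

Therefore, the order from slowest to fastest is: C < A < D < B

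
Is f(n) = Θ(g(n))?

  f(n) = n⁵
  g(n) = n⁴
False

f(n) = n⁵ is O(n⁵), and g(n) = n⁴ is O(n⁴).
Since they have different growth rates, f(n) = Θ(g(n)) is false.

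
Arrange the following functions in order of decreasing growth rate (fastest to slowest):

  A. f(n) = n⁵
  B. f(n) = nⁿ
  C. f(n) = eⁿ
B > C > A

Comparing growth rates:
B = nⁿ is O(nⁿ)
C = eⁿ is O(eⁿ)
A = n⁵ is O(n⁵)

Therefore, the order from fastest to slowest is: B > C > A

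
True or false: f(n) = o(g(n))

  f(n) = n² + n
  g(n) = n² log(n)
True

f(n) = n² + n is O(n²), and g(n) = n² log(n) is O(n² log n).
Since O(n²) grows strictly slower than O(n² log n), f(n) = o(g(n)) is true.
This means lim(n→∞) f(n)/g(n) = 0.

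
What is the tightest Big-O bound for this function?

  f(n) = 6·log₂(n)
O(log n)

The dominant term in 6·log₂(n) is 6·log₂(n), which is Θ(log n).
Constants are absorbed, so the tightest bound is O(log n).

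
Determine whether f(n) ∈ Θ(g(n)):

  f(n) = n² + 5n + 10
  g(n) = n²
True

f(n) = n² + 5n + 10 and g(n) = n² are both O(n²).
Since they have the same asymptotic growth rate, f(n) = Θ(g(n)) is true.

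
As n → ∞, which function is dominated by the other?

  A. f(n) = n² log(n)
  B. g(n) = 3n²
B

f(n) = n² log(n) is O(n² log n), while g(n) = 3n² is O(n²).
Since O(n²) grows slower than O(n² log n), g(n) is dominated.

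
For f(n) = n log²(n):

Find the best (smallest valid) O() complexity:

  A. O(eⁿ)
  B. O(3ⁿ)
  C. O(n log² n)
C

f(n) = n log²(n) is O(n log² n).
All listed options are valid Big-O bounds (upper bounds),
but O(n log² n) is the tightest (smallest valid bound).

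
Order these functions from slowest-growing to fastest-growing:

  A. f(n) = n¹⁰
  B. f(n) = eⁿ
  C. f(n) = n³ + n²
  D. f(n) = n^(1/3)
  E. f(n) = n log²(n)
D < E < C < A < B

Comparing growth rates:
D = n^(1/3) is O(n^(1/3))
E = n log²(n) is O(n log² n)
C = n³ + n² is O(n³)
A = n¹⁰ is O(n¹⁰)
B = eⁿ is O(eⁿ)

Therefore, the order from slowest to fastest is: D < E < C < A < B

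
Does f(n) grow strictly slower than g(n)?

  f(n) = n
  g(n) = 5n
False

f(n) = n is O(n), and g(n) = 5n is O(n).
Since they have the same growth rate, f(n) = o(g(n)) is false.
(f = o(g) requires f to grow strictly slower, not equal.)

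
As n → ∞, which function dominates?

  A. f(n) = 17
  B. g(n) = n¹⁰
B

f(n) = 17 is O(1), while g(n) = n¹⁰ is O(n¹⁰).
Since O(n¹⁰) grows faster than O(1), g(n) dominates.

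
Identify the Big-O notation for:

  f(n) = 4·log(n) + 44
O(log n)

The dominant term in 4·log(n) + 44 is 4·log(n), which is Θ(log n).
Lower-order terms (44) are asymptotically negligible.
Constants are absorbed, so the tightest bound is O(log n).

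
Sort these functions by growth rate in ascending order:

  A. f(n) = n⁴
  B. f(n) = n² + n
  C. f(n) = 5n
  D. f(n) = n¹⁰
C < B < A < D

Comparing growth rates:
C = 5n is O(n)
B = n² + n is O(n²)
A = n⁴ is O(n⁴)
D = n¹⁰ is O(n¹⁰)

Therefore, the order from slowest to fastest is: C < B < A < D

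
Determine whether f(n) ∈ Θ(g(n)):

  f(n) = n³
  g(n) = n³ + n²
True

f(n) = n³ and g(n) = n³ + n² are both O(n³).
Since they have the same asymptotic growth rate, f(n) = Θ(g(n)) is true.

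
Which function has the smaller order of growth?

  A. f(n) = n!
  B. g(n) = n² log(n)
B

f(n) = n! is O(n!), while g(n) = n² log(n) is O(n² log n).
Since O(n² log n) grows slower than O(n!), g(n) is dominated.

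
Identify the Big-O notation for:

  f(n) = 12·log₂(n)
O(log n)

The dominant term in 12·log₂(n) is 12·log₂(n), which is Θ(log n).
Constants are absorbed, so the tightest bound is O(log n).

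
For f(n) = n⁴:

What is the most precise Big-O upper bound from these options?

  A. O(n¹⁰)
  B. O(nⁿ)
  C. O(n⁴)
C

f(n) = n⁴ is O(n⁴).
All listed options are valid Big-O bounds (upper bounds),
but O(n⁴) is the tightest (smallest valid bound).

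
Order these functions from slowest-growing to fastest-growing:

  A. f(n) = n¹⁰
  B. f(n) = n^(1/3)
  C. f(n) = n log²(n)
B < C < A

Comparing growth rates:
B = n^(1/3) is O(n^(1/3))
C = n log²(n) is O(n log² n)
A = n¹⁰ is O(n¹⁰)

Therefore, the order from slowest to fastest is: B < C < A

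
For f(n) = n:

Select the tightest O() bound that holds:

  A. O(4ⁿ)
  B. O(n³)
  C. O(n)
C

f(n) = n is O(n).
All listed options are valid Big-O bounds (upper bounds),
but O(n) is the tightest (smallest valid bound).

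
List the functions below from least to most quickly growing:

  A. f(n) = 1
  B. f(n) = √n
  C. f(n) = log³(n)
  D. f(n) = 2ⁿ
A < C < B < D

Comparing growth rates:
A = 1 is O(1)
C = log³(n) is O(log³ n)
B = √n is O(√n)
D = 2ⁿ is O(2ⁿ)

Therefore, the order from slowest to fastest is: A < C < B < D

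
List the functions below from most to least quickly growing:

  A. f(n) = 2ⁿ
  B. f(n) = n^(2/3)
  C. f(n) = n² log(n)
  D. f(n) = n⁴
A > D > C > B

Comparing growth rates:
A = 2ⁿ is O(2ⁿ)
D = n⁴ is O(n⁴)
C = n² log(n) is O(n² log n)
B = n^(2/3) is O(n^(2/3))

Therefore, the order from fastest to slowest is: A > D > C > B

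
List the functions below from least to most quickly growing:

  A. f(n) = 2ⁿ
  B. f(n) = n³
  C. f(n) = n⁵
B < C < A

Comparing growth rates:
B = n³ is O(n³)
C = n⁵ is O(n⁵)
A = 2ⁿ is O(2ⁿ)

Therefore, the order from slowest to fastest is: B < C < A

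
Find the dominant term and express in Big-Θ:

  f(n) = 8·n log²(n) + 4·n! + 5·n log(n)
Θ(n!)

Order the terms by growth rate: 5·n log(n) ≺ 8·n log²(n) ≺ 4·n!.
The fastest-growing term 4·n! dominates as n → ∞; dropping its constant factor gives Θ(n!).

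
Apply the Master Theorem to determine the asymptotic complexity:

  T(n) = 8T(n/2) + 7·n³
Θ(n³ log n)

Master Theorem: a = 8, b = 2, f(n) = 7·n³.
Compute the critical exponent d = log₂(8) = 3.
Compare f(n) = Θ(n³) against n^d:
  k = 3 = d, so f(n) = Θ(n^d) — Case 2.
  Work is balanced across levels: T(n) = Θ(n^d log n) = Θ(n³ log n).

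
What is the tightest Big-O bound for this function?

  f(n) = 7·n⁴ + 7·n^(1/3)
O(n⁴)

The dominant term in 7·n⁴ + 7·n^(1/3) is 7·n⁴, which is Θ(n⁴).
Lower-order terms (7·n^(1/3)) are asymptotically negligible.
Constants are absorbed, so the tightest bound is O(n⁴).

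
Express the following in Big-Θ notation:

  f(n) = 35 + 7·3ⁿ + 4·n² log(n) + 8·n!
Θ(n!)

Order the terms by growth rate: 35 ≺ 4·n² log(n) ≺ 7·3ⁿ ≺ 8·n!.
The fastest-growing term 8·n! dominates as n → ∞; dropping its constant factor gives Θ(n!).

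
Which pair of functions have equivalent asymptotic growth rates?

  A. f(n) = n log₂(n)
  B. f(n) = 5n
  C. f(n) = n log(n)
A and C

Examining each function:
  A. n log₂(n) is O(n log n)
  B. 5n is O(n)
  C. n log(n) is O(n log n)

Functions A and C both have the same complexity class.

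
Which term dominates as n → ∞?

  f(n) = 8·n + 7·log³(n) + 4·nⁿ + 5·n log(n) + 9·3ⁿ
4·nⁿ

Looking at each term:
  - 8·n is O(n)
  - 7·log³(n) is O(log³ n)
  - 4·nⁿ is O(nⁿ)
  - 5·n log(n) is O(n log n)
  - 9·3ⁿ is O(3ⁿ)

The term 4·nⁿ (O(nⁿ)) grows fastest and dominates all others.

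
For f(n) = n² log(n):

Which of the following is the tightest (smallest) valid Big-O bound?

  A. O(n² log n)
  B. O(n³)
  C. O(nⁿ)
A

f(n) = n² log(n) is O(n² log n).
All listed options are valid Big-O bounds (upper bounds),
but O(n² log n) is the tightest (smallest valid bound).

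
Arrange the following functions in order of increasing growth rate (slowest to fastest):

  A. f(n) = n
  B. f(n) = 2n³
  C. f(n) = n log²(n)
A < C < B

Comparing growth rates:
A = n is O(n)
C = n log²(n) is O(n log² n)
B = 2n³ is O(n³)

Therefore, the order from slowest to fastest is: A < C < B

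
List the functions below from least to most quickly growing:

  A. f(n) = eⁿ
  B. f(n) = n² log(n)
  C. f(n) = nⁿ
B < A < C

Comparing growth rates:
B = n² log(n) is O(n² log n)
A = eⁿ is O(eⁿ)
C = nⁿ is O(nⁿ)

Therefore, the order from slowest to fastest is: B < A < C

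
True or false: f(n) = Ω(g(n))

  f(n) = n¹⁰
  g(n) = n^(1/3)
True

f(n) = n¹⁰ is O(n¹⁰), and g(n) = n^(1/3) is O(n^(1/3)).
Since O(n¹⁰) grows at least as fast as O(n^(1/3)), f(n) = Ω(g(n)) is true.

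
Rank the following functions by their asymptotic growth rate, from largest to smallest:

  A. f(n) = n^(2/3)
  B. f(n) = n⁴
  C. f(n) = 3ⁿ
C > B > A

Comparing growth rates:
C = 3ⁿ is O(3ⁿ)
B = n⁴ is O(n⁴)
A = n^(2/3) is O(n^(2/3))

Therefore, the order from fastest to slowest is: C > B > A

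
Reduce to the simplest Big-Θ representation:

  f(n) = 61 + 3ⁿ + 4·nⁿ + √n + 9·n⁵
Θ(nⁿ)

Order the terms by growth rate: 61 ≺ √n ≺ 9·n⁵ ≺ 3ⁿ ≺ 4·nⁿ.
The fastest-growing term 4·nⁿ dominates as n → ∞; dropping its constant factor gives Θ(nⁿ).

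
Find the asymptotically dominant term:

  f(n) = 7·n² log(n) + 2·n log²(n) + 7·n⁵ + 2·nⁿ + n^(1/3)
2·nⁿ

Looking at each term:
  - 7·n² log(n) is O(n² log n)
  - 2·n log²(n) is O(n log² n)
  - 7·n⁵ is O(n⁵)
  - 2·nⁿ is O(nⁿ)
  - n^(1/3) is O(n^(1/3))

The term 2·nⁿ (O(nⁿ)) grows fastest and dominates all others.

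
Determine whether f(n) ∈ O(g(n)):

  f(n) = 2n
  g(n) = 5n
True

f(n) = 2n and g(n) = 5n are both O(n).
Big-O permits equal growth rates (f ≤ c·g for some c), so f(n) = O(g(n)) is true.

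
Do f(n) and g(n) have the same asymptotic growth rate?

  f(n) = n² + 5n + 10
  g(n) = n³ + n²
False

f(n) = n² + 5n + 10 is O(n²), and g(n) = n³ + n² is O(n³).
Since they have different growth rates, f(n) = Θ(g(n)) is false.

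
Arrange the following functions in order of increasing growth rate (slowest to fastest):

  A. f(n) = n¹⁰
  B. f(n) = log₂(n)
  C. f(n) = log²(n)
B < C < A

Comparing growth rates:
B = log₂(n) is O(log n)
C = log²(n) is O(log² n)
A = n¹⁰ is O(n¹⁰)

Therefore, the order from slowest to fastest is: B < C < A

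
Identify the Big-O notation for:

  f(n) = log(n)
O(log n)

The dominant term in log(n) is log(n), which is Θ(log n).
Constants are absorbed, so the tightest bound is O(log n).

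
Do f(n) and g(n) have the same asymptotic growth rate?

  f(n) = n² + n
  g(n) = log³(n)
False

f(n) = n² + n is O(n²), and g(n) = log³(n) is O(log³ n).
Since they have different growth rates, f(n) = Θ(g(n)) is false.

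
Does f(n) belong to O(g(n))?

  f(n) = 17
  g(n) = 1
True

f(n) = 17 and g(n) = 1 are both O(1).
Big-O permits equal growth rates (f ≤ c·g for some c), so f(n) = O(g(n)) is true.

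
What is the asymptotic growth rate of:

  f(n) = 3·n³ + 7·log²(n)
Θ(n³)

Order the terms by growth rate: 7·log²(n) ≺ 3·n³.
The fastest-growing term 3·n³ dominates as n → ∞; dropping its constant factor gives Θ(n³).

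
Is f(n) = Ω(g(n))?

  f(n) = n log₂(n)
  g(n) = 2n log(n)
True

f(n) = n log₂(n) and g(n) = 2n log(n) are both O(n log n).
Big-Ω permits equal growth rates (f ≥ c·g for some c > 0), so f(n) = Ω(g(n)) is true.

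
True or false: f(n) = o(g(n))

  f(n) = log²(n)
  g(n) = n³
True

f(n) = log²(n) is O(log² n), and g(n) = n³ is O(n³).
Since O(log² n) grows strictly slower than O(n³), f(n) = o(g(n)) is true.
This means lim(n→∞) f(n)/g(n) = 0.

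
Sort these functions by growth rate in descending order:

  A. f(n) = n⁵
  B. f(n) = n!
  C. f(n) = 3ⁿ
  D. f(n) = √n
B > C > A > D

Comparing growth rates:
B = n! is O(n!)
C = 3ⁿ is O(3ⁿ)
A = n⁵ is O(n⁵)
D = √n is O(√n)

Therefore, the order from fastest to slowest is: B > C > A > D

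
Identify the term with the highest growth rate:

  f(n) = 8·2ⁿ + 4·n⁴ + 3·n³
8·2ⁿ

Looking at each term:
  - 8·2ⁿ is O(2ⁿ)
  - 4·n⁴ is O(n⁴)
  - 3·n³ is O(n³)

The term 8·2ⁿ (O(2ⁿ)) grows fastest and dominates all others.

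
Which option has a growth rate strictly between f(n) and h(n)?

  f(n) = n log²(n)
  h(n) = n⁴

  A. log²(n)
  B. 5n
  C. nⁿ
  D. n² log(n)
D

We need g(n) with n log²(n) = o(g(n)) and g(n) = o(n⁴), i.e. O(n log² n) ≺ g ≺ O(n⁴).
Check each option:
  A. log²(n) — O(log² n) does not grow strictly faster than f(n)
  B. 5n — O(n) does not grow strictly faster than f(n)
  C. nⁿ — O(nⁿ) does not grow strictly slower than h(n)
  D. n² log(n) — O(n² log n) is strictly between O(n log² n) and O(n⁴) ✓

Only option D (n² log(n)) lies strictly between.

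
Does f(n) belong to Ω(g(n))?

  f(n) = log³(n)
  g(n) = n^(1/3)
False

f(n) = log³(n) is O(log³ n), and g(n) = n^(1/3) is O(n^(1/3)).
Since O(log³ n) grows slower than O(n^(1/3)), f(n) = Ω(g(n)) is false.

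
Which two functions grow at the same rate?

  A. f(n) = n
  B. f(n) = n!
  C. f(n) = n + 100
A and C

Examining each function:
  A. n is O(n)
  B. n! is O(n!)
  C. n + 100 is O(n)

Functions A and C both have the same complexity class.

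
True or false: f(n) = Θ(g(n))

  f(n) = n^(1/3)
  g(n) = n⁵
False

f(n) = n^(1/3) is O(n^(1/3)), and g(n) = n⁵ is O(n⁵).
Since they have different growth rates, f(n) = Θ(g(n)) is false.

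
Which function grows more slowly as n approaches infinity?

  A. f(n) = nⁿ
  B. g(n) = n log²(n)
B

f(n) = nⁿ is O(nⁿ), while g(n) = n log²(n) is O(n log² n).
Since O(n log² n) grows slower than O(nⁿ), g(n) is dominated.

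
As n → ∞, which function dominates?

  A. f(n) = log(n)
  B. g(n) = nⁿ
B

f(n) = log(n) is O(log n), while g(n) = nⁿ is O(nⁿ).
Since O(nⁿ) grows faster than O(log n), g(n) dominates.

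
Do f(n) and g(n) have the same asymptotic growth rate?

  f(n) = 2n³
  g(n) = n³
True

f(n) = 2n³ and g(n) = n³ are both O(n³).
Since they have the same asymptotic growth rate, f(n) = Θ(g(n)) is true.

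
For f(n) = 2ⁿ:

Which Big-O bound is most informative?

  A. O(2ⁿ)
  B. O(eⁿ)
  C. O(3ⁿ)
A

f(n) = 2ⁿ is O(2ⁿ).
All listed options are valid Big-O bounds (upper bounds),
but O(2ⁿ) is the tightest (smallest valid bound).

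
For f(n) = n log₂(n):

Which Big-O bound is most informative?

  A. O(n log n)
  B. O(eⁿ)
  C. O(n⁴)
A

f(n) = n log₂(n) is O(n log n).
All listed options are valid Big-O bounds (upper bounds),
but O(n log n) is the tightest (smallest valid bound).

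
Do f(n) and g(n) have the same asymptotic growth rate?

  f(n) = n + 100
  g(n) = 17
False

f(n) = n + 100 is O(n), and g(n) = 17 is O(1).
Since they have different growth rates, f(n) = Θ(g(n)) is false.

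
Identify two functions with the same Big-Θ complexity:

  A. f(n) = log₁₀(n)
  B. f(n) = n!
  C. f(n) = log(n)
A and C

Examining each function:
  A. log₁₀(n) is O(log n)
  B. n! is O(n!)
  C. log(n) is O(log n)

Functions A and C both have the same complexity class.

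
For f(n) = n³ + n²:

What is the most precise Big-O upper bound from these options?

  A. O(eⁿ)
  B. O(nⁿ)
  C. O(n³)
C

f(n) = n³ + n² is O(n³).
All listed options are valid Big-O bounds (upper bounds),
but O(n³) is the tightest (smallest valid bound).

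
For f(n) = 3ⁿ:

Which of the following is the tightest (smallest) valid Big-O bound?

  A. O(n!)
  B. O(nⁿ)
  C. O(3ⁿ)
C

f(n) = 3ⁿ is O(3ⁿ).
All listed options are valid Big-O bounds (upper bounds),
but O(3ⁿ) is the tightest (smallest valid bound).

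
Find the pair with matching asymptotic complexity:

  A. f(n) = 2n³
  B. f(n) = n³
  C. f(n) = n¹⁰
A and B

Examining each function:
  A. 2n³ is O(n³)
  B. n³ is O(n³)
  C. n¹⁰ is O(n¹⁰)

Functions A and B both have the same complexity class.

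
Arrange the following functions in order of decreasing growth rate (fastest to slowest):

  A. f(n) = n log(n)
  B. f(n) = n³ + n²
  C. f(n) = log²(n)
B > A > C

Comparing growth rates:
B = n³ + n² is O(n³)
A = n log(n) is O(n log n)
C = log²(n) is O(log² n)

Therefore, the order from fastest to slowest is: B > A > C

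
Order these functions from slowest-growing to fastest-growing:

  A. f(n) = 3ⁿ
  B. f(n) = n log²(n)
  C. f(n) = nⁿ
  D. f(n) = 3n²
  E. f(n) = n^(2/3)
E < B < D < A < C

Comparing growth rates:
E = n^(2/3) is O(n^(2/3))
B = n log²(n) is O(n log² n)
D = 3n² is O(n²)
A = 3ⁿ is O(3ⁿ)
C = nⁿ is O(nⁿ)

Therefore, the order from slowest to fastest is: E < B < D < A < C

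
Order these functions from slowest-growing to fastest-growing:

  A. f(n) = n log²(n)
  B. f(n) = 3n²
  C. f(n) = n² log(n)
A < B < C

Comparing growth rates:
A = n log²(n) is O(n log² n)
B = 3n² is O(n²)
C = n² log(n) is O(n² log n)

Therefore, the order from slowest to fastest is: A < B < C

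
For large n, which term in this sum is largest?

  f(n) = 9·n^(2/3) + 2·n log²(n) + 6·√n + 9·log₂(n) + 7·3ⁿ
7·3ⁿ

Looking at each term:
  - 9·n^(2/3) is O(n^(2/3))
  - 2·n log²(n) is O(n log² n)
  - 6·√n is O(√n)
  - 9·log₂(n) is O(log n)
  - 7·3ⁿ is O(3ⁿ)

The term 7·3ⁿ (O(3ⁿ)) grows fastest and dominates all others.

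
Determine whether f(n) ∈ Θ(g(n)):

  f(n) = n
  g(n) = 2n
True

f(n) = n and g(n) = 2n are both O(n).
Since they have the same asymptotic growth rate, f(n) = Θ(g(n)) is true.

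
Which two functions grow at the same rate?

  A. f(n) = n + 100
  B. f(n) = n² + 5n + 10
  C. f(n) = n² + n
B and C

Examining each function:
  A. n + 100 is O(n)
  B. n² + 5n + 10 is O(n²)
  C. n² + n is O(n²)

Functions B and C both have the same complexity class.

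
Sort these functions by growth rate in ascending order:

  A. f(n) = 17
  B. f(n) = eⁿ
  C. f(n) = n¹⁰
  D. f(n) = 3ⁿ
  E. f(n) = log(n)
A < E < C < B < D

Comparing growth rates:
A = 17 is O(1)
E = log(n) is O(log n)
C = n¹⁰ is O(n¹⁰)
B = eⁿ is O(eⁿ)
D = 3ⁿ is O(3ⁿ)

Therefore, the order from slowest to fastest is: A < E < C < B < D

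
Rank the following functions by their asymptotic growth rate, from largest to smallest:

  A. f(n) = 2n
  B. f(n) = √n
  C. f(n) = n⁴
C > A > B

Comparing growth rates:
C = n⁴ is O(n⁴)
A = 2n is O(n)
B = √n is O(√n)

Therefore, the order from fastest to slowest is: C > A > B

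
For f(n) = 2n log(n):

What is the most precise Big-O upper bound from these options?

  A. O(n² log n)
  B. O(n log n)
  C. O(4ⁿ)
B

f(n) = 2n log(n) is O(n log n).
All listed options are valid Big-O bounds (upper bounds),
but O(n log n) is the tightest (smallest valid bound).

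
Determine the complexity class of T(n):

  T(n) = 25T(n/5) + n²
Θ(n² log n)

Master Theorem: a = 25, b = 5, f(n) = n².
Compute the critical exponent d = log₅(25) = 2.
Compare f(n) = Θ(n²) against n^d:
  k = 2 = d, so f(n) = Θ(n^d) — Case 2.
  Work is balanced across levels: T(n) = Θ(n^d log n) = Θ(n² log n).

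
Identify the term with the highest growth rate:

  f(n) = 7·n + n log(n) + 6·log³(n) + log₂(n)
n log(n)

Looking at each term:
  - 7·n is O(n)
  - n log(n) is O(n log n)
  - 6·log³(n) is O(log³ n)
  - log₂(n) is O(log n)

The term n log(n) (O(n log n)) grows fastest and dominates all others.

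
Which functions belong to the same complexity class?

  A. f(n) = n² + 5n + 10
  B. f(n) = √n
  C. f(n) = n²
A and C

Examining each function:
  A. n² + 5n + 10 is O(n²)
  B. √n is O(√n)
  C. n² is O(n²)

Functions A and C both have the same complexity class.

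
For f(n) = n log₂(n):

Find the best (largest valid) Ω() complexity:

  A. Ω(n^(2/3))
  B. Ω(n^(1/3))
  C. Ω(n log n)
C

f(n) = n log₂(n) is Ω(n log n).
All listed options are valid Big-Ω bounds (lower bounds),
but Ω(n log n) is the tightest (largest valid bound).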